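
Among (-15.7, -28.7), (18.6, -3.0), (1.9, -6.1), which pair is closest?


d(P0,P1) = 42.86, d(P0,P2) = 28.6447, d(P1,P2) = 16.9853
Closest: P1 and P2

Closest pair: (18.6, -3.0) and (1.9, -6.1), distance = 16.9853


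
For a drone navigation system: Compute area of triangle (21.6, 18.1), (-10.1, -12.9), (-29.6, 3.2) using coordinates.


Area = |x_A(y_B-y_C) + x_B(y_C-y_A) + x_C(y_A-y_B)|/2
= |(-347.76) + 150.49 + (-917.6)|/2
= 1114.87/2 = 557.435

557.435


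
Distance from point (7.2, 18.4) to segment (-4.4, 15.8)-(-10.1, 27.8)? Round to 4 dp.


Project P onto AB: t = 0 (clamped to [0,1])
Closest point on segment: (-4.4, 15.8)
Distance: 11.8878

11.8878


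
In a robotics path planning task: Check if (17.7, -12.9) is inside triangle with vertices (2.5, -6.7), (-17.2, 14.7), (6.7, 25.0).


Cross products: AB x AP = -203.14, BC x BP = -1019.11, CA x CP = 507.88
All same sign? no

No, outside


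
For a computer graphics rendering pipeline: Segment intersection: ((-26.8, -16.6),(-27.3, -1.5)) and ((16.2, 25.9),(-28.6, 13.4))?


Cross products: d1=1366.5, d2=683.77, d3=-670.55, d4=12.18
d1*d2 < 0 and d3*d4 < 0? no

No, they don't intersect


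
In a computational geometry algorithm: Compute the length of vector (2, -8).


|u| = sqrt(2^2 + (-8)^2) = sqrt(68) = 8.2462

8.2462


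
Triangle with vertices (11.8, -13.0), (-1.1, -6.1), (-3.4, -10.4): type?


Side lengths squared: AB^2=214.02, BC^2=23.78, CA^2=237.8
Sorted: [23.78, 214.02, 237.8]
By sides: Scalene, By angles: Right

Scalene, Right


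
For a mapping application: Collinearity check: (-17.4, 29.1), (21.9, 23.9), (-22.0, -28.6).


Cross product: (21.9-(-17.4))*((-28.6)-29.1) - (23.9-29.1)*((-22)-(-17.4))
= -2291.53

No, not collinear


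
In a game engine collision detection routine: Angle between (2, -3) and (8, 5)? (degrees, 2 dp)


u.v = 1, |u| = sqrt(13) = 3.6056, |v| = sqrt(89) = 9.434
cos(theta) = u.v/(|u||v|) = 1/sqrt(1157) = 0.029399
theta = acos(0.029399) = 88.32 degrees

88.32 degrees


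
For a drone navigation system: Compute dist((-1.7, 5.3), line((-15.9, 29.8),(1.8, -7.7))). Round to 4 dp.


|cross product| = 98.85
|line direction| = sqrt(1719.54) = 41.4673
Distance = 98.85/sqrt(1719.54) = 2.3838

2.3838


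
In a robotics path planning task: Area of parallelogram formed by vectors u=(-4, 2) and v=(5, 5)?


|u x v| = |(-4)*5 - 2*5|
= |(-20) - 10| = 30

30


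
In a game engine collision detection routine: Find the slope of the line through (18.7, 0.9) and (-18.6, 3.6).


slope = (y2-y1)/(x2-x1) = (3.6-0.9)/((-18.6)-18.7) = 2.7/(-37.3) = -0.0724

-0.0724


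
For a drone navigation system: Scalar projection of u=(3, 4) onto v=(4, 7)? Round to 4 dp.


u.v = 40, |v| = sqrt(65) = 8.0623
Scalar projection = u.v / |v| = 40 / sqrt(65) = 4.9614

4.9614


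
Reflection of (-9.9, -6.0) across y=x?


Reflection over y=x: (x,y) -> (y,x)
(-9.9, -6) -> (-6, -9.9)

(-6, -9.9)


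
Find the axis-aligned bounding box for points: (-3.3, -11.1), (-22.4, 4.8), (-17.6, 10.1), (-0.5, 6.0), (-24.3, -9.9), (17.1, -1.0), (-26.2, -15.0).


x range: [-26.2, 17.1]
y range: [-15, 10.1]
Bounding box: (-26.2,-15) to (17.1,10.1)

(-26.2,-15) to (17.1,10.1)


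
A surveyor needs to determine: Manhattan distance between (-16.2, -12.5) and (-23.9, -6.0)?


|(-16.2)-(-23.9)| + |(-12.5)-(-6)| = 7.7 + 6.5 = 14.2

14.2


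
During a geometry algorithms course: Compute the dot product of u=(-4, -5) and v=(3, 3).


u . v = u_x*v_x + u_y*v_y = (-4)*3 + (-5)*3
= (-12) + (-15) = -27

-27


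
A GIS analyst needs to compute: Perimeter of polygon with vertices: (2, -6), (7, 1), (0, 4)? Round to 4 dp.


Sides: (2, -6)->(7, 1): sqrt(74) = 8.602325, (7, 1)->(0, 4): sqrt(58) = 7.615773, (0, 4)->(2, -6): sqrt(104) = 10.198039
Sum = 26.416137
Perimeter = 26.4161

26.4161


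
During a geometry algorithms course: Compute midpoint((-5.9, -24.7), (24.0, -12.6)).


M = (((-5.9)+24)/2, ((-24.7)+(-12.6))/2)
= (9.05, -18.65)

(9.05, -18.65)


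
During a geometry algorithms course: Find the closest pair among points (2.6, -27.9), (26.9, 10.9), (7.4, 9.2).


d(P0,P1) = 45.7813, d(P0,P2) = 37.4092, d(P1,P2) = 19.574
Closest: P1 and P2

Closest pair: (26.9, 10.9) and (7.4, 9.2), distance = 19.574


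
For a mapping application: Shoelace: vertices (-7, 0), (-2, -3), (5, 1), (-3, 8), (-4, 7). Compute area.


Shoelace sum: ((-7)*(-3) - (-2)*0) + ((-2)*1 - 5*(-3)) + (5*8 - (-3)*1) + ((-3)*7 - (-4)*8) + ((-4)*0 - (-7)*7)
= 137
Area = |137|/2 = 68.5

68.5


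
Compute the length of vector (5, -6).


|u| = sqrt(5^2 + (-6)^2) = sqrt(61) = 7.8102

7.8102


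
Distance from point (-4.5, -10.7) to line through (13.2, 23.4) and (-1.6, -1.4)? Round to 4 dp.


|cross product| = 65.72
|line direction| = sqrt(834.08) = 28.8804
Distance = 65.72/sqrt(834.08) = 2.2756

2.2756


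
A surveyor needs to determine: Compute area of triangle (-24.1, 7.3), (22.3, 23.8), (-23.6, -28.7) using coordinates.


Area = |x_A(y_B-y_C) + x_B(y_C-y_A) + x_C(y_A-y_B)|/2
= |(-1265.25) + (-802.8) + 389.4|/2
= 1678.65/2 = 839.325

839.325


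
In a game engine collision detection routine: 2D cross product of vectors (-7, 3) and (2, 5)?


u x v = u_x*v_y - u_y*v_x = (-7)*5 - 3*2
= (-35) - 6 = -41

-41


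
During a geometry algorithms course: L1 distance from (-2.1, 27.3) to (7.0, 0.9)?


|(-2.1)-7| + |27.3-0.9| = 9.1 + 26.4 = 35.5

35.5


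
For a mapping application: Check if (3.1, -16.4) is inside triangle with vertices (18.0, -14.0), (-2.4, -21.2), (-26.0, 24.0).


Cross products: AB x AP = -58.32, BC x BP = -361.88, CA x CP = -671.8
All same sign? yes

Yes, inside


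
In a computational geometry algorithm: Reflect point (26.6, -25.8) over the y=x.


Reflection over y=x: (x,y) -> (y,x)
(26.6, -25.8) -> (-25.8, 26.6)

(-25.8, 26.6)


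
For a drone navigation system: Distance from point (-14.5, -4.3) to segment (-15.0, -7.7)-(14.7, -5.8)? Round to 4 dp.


Project P onto AB: t = 0.0241 (clamped to [0,1])
Closest point on segment: (-14.2854, -7.6543)
Distance: 3.3611

3.3611


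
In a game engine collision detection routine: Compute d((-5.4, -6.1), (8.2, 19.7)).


dx=13.6, dy=25.8
d^2 = 13.6^2 + 25.8^2 = 850.6
d = sqrt(850.6) = 29.165

29.165


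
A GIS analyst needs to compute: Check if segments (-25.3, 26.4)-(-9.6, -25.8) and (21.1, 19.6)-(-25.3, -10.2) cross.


Cross products: d1=-1698.24, d2=1191.7, d3=2315.32, d4=-574.62
d1*d2 < 0 and d3*d4 < 0? yes

Yes, they intersect


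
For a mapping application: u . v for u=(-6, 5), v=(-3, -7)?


u . v = u_x*v_x + u_y*v_y = (-6)*(-3) + 5*(-7)
= 18 + (-35) = -17

-17


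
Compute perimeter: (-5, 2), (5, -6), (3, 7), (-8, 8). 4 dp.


Sides: (-5, 2)->(5, -6): sqrt(164) = 12.806248, (5, -6)->(3, 7): sqrt(173) = 13.152946, (3, 7)->(-8, 8): sqrt(122) = 11.045361, (-8, 8)->(-5, 2): sqrt(45) = 6.708204
Sum = 43.712759
Perimeter = 43.7128

43.7128


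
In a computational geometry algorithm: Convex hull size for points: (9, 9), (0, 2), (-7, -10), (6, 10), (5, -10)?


Convex hull vertices (CCW): (-7, -10), (5, -10), (9, 9), (6, 10), (0, 2)
Count = 5

5


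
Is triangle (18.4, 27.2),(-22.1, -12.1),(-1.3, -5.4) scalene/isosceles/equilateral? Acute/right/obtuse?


Side lengths squared: AB^2=3184.74, BC^2=477.53, CA^2=1450.85
Sorted: [477.53, 1450.85, 3184.74]
By sides: Scalene, By angles: Obtuse

Scalene, Obtuse


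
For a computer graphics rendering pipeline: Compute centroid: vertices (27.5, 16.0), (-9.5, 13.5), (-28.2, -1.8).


Centroid = ((x_A+x_B+x_C)/3, (y_A+y_B+y_C)/3)
= ((27.5+(-9.5)+(-28.2))/3, (16+13.5+(-1.8))/3)
= (-3.4, 9.2333)

(-3.4, 9.2333)


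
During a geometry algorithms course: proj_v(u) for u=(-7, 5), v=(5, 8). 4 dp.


u.v = 5, |v| = sqrt(89) = 9.434
Scalar projection = u.v / |v| = 5 / sqrt(89) = 0.53

0.53


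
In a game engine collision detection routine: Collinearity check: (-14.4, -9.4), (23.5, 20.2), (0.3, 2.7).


Cross product: (23.5-(-14.4))*(2.7-(-9.4)) - (20.2-(-9.4))*(0.3-(-14.4))
= 23.47

No, not collinear


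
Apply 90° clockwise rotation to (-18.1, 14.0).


90° CW: (x,y) -> (y, -x)
(-18.1,14) -> (14, 18.1)

(14, 18.1)


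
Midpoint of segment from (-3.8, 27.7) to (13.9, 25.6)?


M = (((-3.8)+13.9)/2, (27.7+25.6)/2)
= (5.05, 26.65)

(5.05, 26.65)


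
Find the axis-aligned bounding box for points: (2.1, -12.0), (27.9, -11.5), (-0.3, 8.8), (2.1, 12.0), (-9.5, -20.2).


x range: [-9.5, 27.9]
y range: [-20.2, 12]
Bounding box: (-9.5,-20.2) to (27.9,12)

(-9.5,-20.2) to (27.9,12)


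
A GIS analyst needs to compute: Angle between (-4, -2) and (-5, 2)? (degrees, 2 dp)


u.v = 16, |u| = sqrt(20) = 4.4721, |v| = sqrt(29) = 5.3852
cos(theta) = u.v/(|u||v|) = 16/sqrt(580) = 0.664364
theta = acos(0.664364) = 48.37 degrees

48.37 degrees


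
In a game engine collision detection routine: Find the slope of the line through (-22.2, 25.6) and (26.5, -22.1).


slope = (y2-y1)/(x2-x1) = ((-22.1)-25.6)/(26.5-(-22.2)) = (-47.7)/48.7 = -0.9795

-0.9795


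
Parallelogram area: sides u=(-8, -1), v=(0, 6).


|u x v| = |(-8)*6 - (-1)*0|
= |(-48) - 0| = 48

48


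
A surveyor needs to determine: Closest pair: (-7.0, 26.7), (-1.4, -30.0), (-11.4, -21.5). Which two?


d(P0,P1) = 56.9759, d(P0,P2) = 48.4004, d(P1,P2) = 13.1244
Closest: P1 and P2

Closest pair: (-1.4, -30.0) and (-11.4, -21.5), distance = 13.1244


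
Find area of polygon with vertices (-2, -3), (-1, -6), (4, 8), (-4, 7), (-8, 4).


Shoelace sum: ((-2)*(-6) - (-1)*(-3)) + ((-1)*8 - 4*(-6)) + (4*7 - (-4)*8) + ((-4)*4 - (-8)*7) + ((-8)*(-3) - (-2)*4)
= 157
Area = |157|/2 = 78.5

78.5


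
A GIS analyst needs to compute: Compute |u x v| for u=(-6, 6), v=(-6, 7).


|u x v| = |(-6)*7 - 6*(-6)|
= |(-42) - (-36)| = 6

6


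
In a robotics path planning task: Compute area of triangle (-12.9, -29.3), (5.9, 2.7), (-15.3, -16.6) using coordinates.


Area = |x_A(y_B-y_C) + x_B(y_C-y_A) + x_C(y_A-y_B)|/2
= |(-248.97) + 74.93 + 489.6|/2
= 315.56/2 = 157.78

157.78


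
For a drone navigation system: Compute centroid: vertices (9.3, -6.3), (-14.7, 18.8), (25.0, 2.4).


Centroid = ((x_A+x_B+x_C)/3, (y_A+y_B+y_C)/3)
= ((9.3+(-14.7)+25)/3, ((-6.3)+18.8+2.4)/3)
= (6.5333, 4.9667)

(6.5333, 4.9667)


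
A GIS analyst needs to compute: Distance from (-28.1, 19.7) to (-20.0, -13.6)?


dx=8.1, dy=-33.3
d^2 = 8.1^2 + (-33.3)^2 = 1174.5
d = sqrt(1174.5) = 34.271

34.271


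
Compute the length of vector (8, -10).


|u| = sqrt(8^2 + (-10)^2) = sqrt(164) = 12.8062

12.8062


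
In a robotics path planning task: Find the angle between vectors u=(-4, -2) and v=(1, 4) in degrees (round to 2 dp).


u.v = -12, |u| = sqrt(20) = 4.4721, |v| = sqrt(17) = 4.1231
cos(theta) = u.v/(|u||v|) = -12/sqrt(340) = -0.650791
theta = acos(-0.650791) = 130.6 degrees

130.6 degrees


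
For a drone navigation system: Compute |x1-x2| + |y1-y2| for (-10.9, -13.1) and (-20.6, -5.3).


|(-10.9)-(-20.6)| + |(-13.1)-(-5.3)| = 9.7 + 7.8 = 17.5

17.5


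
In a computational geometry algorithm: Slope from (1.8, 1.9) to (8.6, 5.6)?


slope = (y2-y1)/(x2-x1) = (5.6-1.9)/(8.6-1.8) = 3.7/6.8 = 0.5441

0.5441


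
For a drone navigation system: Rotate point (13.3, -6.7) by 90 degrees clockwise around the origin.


90° CW: (x,y) -> (y, -x)
(13.3,-6.7) -> (-6.7, -13.3)

(-6.7, -13.3)


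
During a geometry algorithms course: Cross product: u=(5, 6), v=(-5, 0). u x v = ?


u x v = u_x*v_y - u_y*v_x = 5*0 - 6*(-5)
= 0 - (-30) = 30

30


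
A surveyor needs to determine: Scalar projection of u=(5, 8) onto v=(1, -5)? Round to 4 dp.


u.v = -35, |v| = sqrt(26) = 5.099
Scalar projection = u.v / |v| = -35 / sqrt(26) = -6.8641

-6.8641


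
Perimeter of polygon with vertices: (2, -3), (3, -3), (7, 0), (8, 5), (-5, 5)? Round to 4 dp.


Sides: (2, -3)->(3, -3): sqrt(1) = 1, (3, -3)->(7, 0): sqrt(25) = 5, (7, 0)->(8, 5): sqrt(26) = 5.09902, (8, 5)->(-5, 5): sqrt(169) = 13, (-5, 5)->(2, -3): sqrt(113) = 10.630146
Sum = 34.729166
Perimeter = 34.7292

34.7292


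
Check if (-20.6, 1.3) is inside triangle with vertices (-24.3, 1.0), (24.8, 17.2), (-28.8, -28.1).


Cross products: AB x AP = -45.21, BC x BP = -1204.38, CA x CP = -106.32
All same sign? yes

Yes, inside


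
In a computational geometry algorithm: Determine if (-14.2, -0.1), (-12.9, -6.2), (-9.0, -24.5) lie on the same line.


Cross product: ((-12.9)-(-14.2))*((-24.5)-(-0.1)) - ((-6.2)-(-0.1))*((-9)-(-14.2))
= 0

Yes, collinear


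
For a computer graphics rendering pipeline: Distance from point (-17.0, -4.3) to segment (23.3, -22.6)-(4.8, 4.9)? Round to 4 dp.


Project P onto AB: t = 1 (clamped to [0,1])
Closest point on segment: (4.8, 4.9)
Distance: 23.6618

23.6618


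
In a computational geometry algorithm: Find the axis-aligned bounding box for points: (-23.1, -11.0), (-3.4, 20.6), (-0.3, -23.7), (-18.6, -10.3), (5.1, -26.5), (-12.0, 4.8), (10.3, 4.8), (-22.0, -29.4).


x range: [-23.1, 10.3]
y range: [-29.4, 20.6]
Bounding box: (-23.1,-29.4) to (10.3,20.6)

(-23.1,-29.4) to (10.3,20.6)


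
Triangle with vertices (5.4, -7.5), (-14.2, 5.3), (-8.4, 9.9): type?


Side lengths squared: AB^2=548, BC^2=54.8, CA^2=493.2
Sorted: [54.8, 493.2, 548]
By sides: Scalene, By angles: Right

Scalene, Right


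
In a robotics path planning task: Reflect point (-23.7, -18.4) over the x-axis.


Reflection over x-axis: (x,y) -> (x,-y)
(-23.7, -18.4) -> (-23.7, 18.4)

(-23.7, 18.4)


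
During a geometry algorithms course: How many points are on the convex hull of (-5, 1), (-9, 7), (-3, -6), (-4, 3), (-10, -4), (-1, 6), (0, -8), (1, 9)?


Convex hull vertices (CCW): (-10, -4), (0, -8), (1, 9), (-9, 7)
Count = 4

4


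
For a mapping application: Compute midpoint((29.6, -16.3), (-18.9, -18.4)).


M = ((29.6+(-18.9))/2, ((-16.3)+(-18.4))/2)
= (5.35, -17.35)

(5.35, -17.35)


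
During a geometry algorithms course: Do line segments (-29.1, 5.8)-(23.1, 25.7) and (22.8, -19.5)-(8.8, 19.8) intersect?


Cross products: d1=1685.47, d2=-644.59, d3=-2353.47, d4=-23.41
d1*d2 < 0 and d3*d4 < 0? no

No, they don't intersect


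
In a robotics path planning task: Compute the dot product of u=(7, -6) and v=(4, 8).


u . v = u_x*v_x + u_y*v_y = 7*4 + (-6)*8
= 28 + (-48) = -20

-20


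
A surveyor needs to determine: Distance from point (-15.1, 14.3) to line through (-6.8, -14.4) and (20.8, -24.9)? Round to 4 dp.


|cross product| = 704.97
|line direction| = sqrt(872.01) = 29.5298
Distance = 704.97/sqrt(872.01) = 23.8732

23.8732


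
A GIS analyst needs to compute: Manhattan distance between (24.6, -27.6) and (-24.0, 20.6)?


|24.6-(-24)| + |(-27.6)-20.6| = 48.6 + 48.2 = 96.8

96.8


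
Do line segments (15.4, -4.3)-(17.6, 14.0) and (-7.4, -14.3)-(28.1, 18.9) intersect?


Cross products: d1=-401.96, d2=174.65, d3=395.24, d4=-181.37
d1*d2 < 0 and d3*d4 < 0? yes

Yes, they intersect


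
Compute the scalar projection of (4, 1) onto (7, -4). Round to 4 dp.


u.v = 24, |v| = sqrt(65) = 8.0623
Scalar projection = u.v / |v| = 24 / sqrt(65) = 2.9768

2.9768


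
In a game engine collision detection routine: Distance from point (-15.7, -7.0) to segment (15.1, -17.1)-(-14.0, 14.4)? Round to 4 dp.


Project P onto AB: t = 0.6604 (clamped to [0,1])
Closest point on segment: (-4.1163, 3.7011)
Distance: 15.7701

15.7701


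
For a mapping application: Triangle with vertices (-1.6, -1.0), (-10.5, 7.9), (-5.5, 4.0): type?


Side lengths squared: AB^2=158.42, BC^2=40.21, CA^2=40.21
Sorted: [40.21, 40.21, 158.42]
By sides: Isosceles, By angles: Obtuse

Isosceles, Obtuse


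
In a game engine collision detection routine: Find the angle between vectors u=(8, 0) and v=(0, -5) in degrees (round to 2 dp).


u.v = 0, |u| = sqrt(64) = 8, |v| = sqrt(25) = 5
cos(theta) = u.v/(|u||v|) = 0/sqrt(1600) = 0
theta = acos(0) = 90 degrees

90 degrees


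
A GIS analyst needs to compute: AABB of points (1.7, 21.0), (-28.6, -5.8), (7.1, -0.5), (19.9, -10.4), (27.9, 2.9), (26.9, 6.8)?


x range: [-28.6, 27.9]
y range: [-10.4, 21]
Bounding box: (-28.6,-10.4) to (27.9,21)

(-28.6,-10.4) to (27.9,21)


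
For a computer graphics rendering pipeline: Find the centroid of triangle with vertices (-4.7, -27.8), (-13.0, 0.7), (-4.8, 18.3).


Centroid = ((x_A+x_B+x_C)/3, (y_A+y_B+y_C)/3)
= (((-4.7)+(-13)+(-4.8))/3, ((-27.8)+0.7+18.3)/3)
= (-7.5, -2.9333)

(-7.5, -2.9333)


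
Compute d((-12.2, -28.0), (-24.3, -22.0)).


dx=-12.1, dy=6
d^2 = (-12.1)^2 + 6^2 = 182.41
d = sqrt(182.41) = 13.5059

13.5059


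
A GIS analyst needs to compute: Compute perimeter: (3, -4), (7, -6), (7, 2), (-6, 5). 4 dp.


Sides: (3, -4)->(7, -6): sqrt(20) = 4.472136, (7, -6)->(7, 2): sqrt(64) = 8, (7, 2)->(-6, 5): sqrt(178) = 13.341664, (-6, 5)->(3, -4): sqrt(162) = 12.727922
Sum = 38.541722
Perimeter = 38.5417

38.5417


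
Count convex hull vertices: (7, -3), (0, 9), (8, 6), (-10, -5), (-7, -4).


Convex hull vertices (CCW): (-10, -5), (7, -3), (8, 6), (0, 9)
Count = 4

4


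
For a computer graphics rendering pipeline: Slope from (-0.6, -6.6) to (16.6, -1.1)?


slope = (y2-y1)/(x2-x1) = ((-1.1)-(-6.6))/(16.6-(-0.6)) = 5.5/17.2 = 0.3198

0.3198


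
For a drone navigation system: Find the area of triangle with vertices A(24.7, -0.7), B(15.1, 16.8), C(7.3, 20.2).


Area = |x_A(y_B-y_C) + x_B(y_C-y_A) + x_C(y_A-y_B)|/2
= |(-83.98) + 315.59 + (-127.75)|/2
= 103.86/2 = 51.93

51.93


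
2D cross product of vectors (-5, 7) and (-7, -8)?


u x v = u_x*v_y - u_y*v_x = (-5)*(-8) - 7*(-7)
= 40 - (-49) = 89

89


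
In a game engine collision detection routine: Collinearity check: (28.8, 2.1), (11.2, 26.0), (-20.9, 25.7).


Cross product: (11.2-28.8)*(25.7-2.1) - (26-2.1)*((-20.9)-28.8)
= 772.47

No, not collinear


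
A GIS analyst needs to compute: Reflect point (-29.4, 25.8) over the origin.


Reflection over origin: (x,y) -> (-x,-y)
(-29.4, 25.8) -> (29.4, -25.8)

(29.4, -25.8)


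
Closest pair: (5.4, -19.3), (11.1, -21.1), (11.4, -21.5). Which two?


d(P0,P1) = 5.9775, d(P0,P2) = 6.3906, d(P1,P2) = 0.5
Closest: P1 and P2

Closest pair: (11.1, -21.1) and (11.4, -21.5), distance = 0.5


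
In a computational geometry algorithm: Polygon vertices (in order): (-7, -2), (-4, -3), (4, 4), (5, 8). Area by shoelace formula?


Shoelace sum: ((-7)*(-3) - (-4)*(-2)) + ((-4)*4 - 4*(-3)) + (4*8 - 5*4) + (5*(-2) - (-7)*8)
= 67
Area = |67|/2 = 33.5

33.5


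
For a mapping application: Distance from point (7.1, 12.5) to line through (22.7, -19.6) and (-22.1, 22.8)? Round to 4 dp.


|cross product| = 776.64
|line direction| = sqrt(3804.8) = 61.6831
Distance = 776.64/sqrt(3804.8) = 12.5908

12.5908


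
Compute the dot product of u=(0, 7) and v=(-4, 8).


u . v = u_x*v_x + u_y*v_y = 0*(-4) + 7*8
= 0 + 56 = 56

56


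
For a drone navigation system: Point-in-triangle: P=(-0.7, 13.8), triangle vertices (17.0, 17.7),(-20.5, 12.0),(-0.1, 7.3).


Cross products: AB x AP = 45.36, BC x BP = 129.78, CA x CP = 117.39
All same sign? yes

Yes, inside


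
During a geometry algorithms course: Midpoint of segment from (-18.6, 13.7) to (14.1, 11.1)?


M = (((-18.6)+14.1)/2, (13.7+11.1)/2)
= (-2.25, 12.4)

(-2.25, 12.4)


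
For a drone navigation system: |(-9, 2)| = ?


|u| = sqrt((-9)^2 + 2^2) = sqrt(85) = 9.2195

9.2195


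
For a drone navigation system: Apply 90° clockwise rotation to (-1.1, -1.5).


90° CW: (x,y) -> (y, -x)
(-1.1,-1.5) -> (-1.5, 1.1)

(-1.5, 1.1)


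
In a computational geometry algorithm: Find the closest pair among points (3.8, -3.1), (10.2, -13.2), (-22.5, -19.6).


d(P0,P1) = 11.957, d(P0,P2) = 31.0474, d(P1,P2) = 33.3204
Closest: P0 and P1

Closest pair: (3.8, -3.1) and (10.2, -13.2), distance = 11.957


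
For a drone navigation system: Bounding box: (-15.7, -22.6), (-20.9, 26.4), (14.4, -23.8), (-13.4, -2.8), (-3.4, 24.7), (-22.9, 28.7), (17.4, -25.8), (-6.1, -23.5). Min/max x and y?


x range: [-22.9, 17.4]
y range: [-25.8, 28.7]
Bounding box: (-22.9,-25.8) to (17.4,28.7)

(-22.9,-25.8) to (17.4,28.7)


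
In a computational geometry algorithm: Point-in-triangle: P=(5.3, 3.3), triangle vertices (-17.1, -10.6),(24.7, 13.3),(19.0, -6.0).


Cross products: AB x AP = 45.66, BC x BP = -317.42, CA x CP = -398.75
All same sign? no

No, outside


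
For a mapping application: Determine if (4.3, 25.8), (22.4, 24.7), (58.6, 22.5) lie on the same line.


Cross product: (22.4-4.3)*(22.5-25.8) - (24.7-25.8)*(58.6-4.3)
= 0

Yes, collinear


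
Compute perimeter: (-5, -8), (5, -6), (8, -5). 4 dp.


Sides: (-5, -8)->(5, -6): sqrt(104) = 10.198039, (5, -6)->(8, -5): sqrt(10) = 3.162278, (8, -5)->(-5, -8): sqrt(178) = 13.341664
Sum = 26.701981
Perimeter = 26.702

26.702


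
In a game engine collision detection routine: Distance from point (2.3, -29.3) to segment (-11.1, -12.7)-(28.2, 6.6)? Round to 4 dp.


Project P onto AB: t = 0.1076 (clamped to [0,1])
Closest point on segment: (-6.8719, -10.6236)
Distance: 20.807

20.807


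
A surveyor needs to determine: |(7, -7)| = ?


|u| = sqrt(7^2 + (-7)^2) = sqrt(98) = 9.8995

9.8995


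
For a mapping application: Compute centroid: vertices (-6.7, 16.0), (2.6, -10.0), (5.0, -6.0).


Centroid = ((x_A+x_B+x_C)/3, (y_A+y_B+y_C)/3)
= (((-6.7)+2.6+5)/3, (16+(-10)+(-6))/3)
= (0.3, 0)

(0.3, 0)


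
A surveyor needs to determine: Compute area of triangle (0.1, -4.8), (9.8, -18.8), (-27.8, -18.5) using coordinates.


Area = |x_A(y_B-y_C) + x_B(y_C-y_A) + x_C(y_A-y_B)|/2
= |(-0.03) + (-134.26) + (-389.2)|/2
= 523.49/2 = 261.745

261.745


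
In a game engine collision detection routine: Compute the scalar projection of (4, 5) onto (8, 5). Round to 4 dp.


u.v = 57, |v| = sqrt(89) = 9.434
Scalar projection = u.v / |v| = 57 / sqrt(89) = 6.042

6.042


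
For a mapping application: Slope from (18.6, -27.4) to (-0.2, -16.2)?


slope = (y2-y1)/(x2-x1) = ((-16.2)-(-27.4))/((-0.2)-18.6) = 11.2/(-18.8) = -0.5957

-0.5957


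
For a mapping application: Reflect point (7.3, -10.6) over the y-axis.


Reflection over y-axis: (x,y) -> (-x,y)
(7.3, -10.6) -> (-7.3, -10.6)

(-7.3, -10.6)


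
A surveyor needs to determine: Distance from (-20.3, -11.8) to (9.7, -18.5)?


dx=30, dy=-6.7
d^2 = 30^2 + (-6.7)^2 = 944.89
d = sqrt(944.89) = 30.7391

30.7391


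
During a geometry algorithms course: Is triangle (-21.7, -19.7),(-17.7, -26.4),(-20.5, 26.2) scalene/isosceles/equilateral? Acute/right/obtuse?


Side lengths squared: AB^2=60.89, BC^2=2774.6, CA^2=2108.25
Sorted: [60.89, 2108.25, 2774.6]
By sides: Scalene, By angles: Obtuse

Scalene, Obtuse


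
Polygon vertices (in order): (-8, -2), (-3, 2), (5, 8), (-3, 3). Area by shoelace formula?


Shoelace sum: ((-8)*2 - (-3)*(-2)) + ((-3)*8 - 5*2) + (5*3 - (-3)*8) + ((-3)*(-2) - (-8)*3)
= 13
Area = |13|/2 = 6.5

6.5


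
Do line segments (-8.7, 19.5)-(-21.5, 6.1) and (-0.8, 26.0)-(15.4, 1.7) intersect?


Cross products: d1=-297.27, d2=-825.39, d3=22.66, d4=550.78
d1*d2 < 0 and d3*d4 < 0? no

No, they don't intersect


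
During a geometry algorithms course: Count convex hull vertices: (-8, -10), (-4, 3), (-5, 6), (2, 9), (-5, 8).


Convex hull vertices (CCW): (-8, -10), (2, 9), (-5, 8)
Count = 3

3


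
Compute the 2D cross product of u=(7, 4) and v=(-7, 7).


u x v = u_x*v_y - u_y*v_x = 7*7 - 4*(-7)
= 49 - (-28) = 77

77


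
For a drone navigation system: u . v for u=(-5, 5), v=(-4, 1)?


u . v = u_x*v_x + u_y*v_y = (-5)*(-4) + 5*1
= 20 + 5 = 25

25


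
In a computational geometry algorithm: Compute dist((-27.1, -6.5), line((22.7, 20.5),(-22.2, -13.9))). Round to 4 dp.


|cross product| = 500.82
|line direction| = sqrt(3199.37) = 56.563
Distance = 500.82/sqrt(3199.37) = 8.8542

8.8542


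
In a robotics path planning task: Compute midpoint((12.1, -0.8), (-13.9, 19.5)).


M = ((12.1+(-13.9))/2, ((-0.8)+19.5)/2)
= (-0.9, 9.35)

(-0.9, 9.35)


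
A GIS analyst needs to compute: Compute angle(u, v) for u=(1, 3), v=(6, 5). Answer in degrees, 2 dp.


u.v = 21, |u| = sqrt(10) = 3.1623, |v| = sqrt(61) = 7.8102
cos(theta) = u.v/(|u||v|) = 21/sqrt(610) = 0.850265
theta = acos(0.850265) = 31.76 degrees

31.76 degrees


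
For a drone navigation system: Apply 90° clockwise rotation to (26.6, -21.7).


90° CW: (x,y) -> (y, -x)
(26.6,-21.7) -> (-21.7, -26.6)

(-21.7, -26.6)


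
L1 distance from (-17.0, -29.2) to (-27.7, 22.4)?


|(-17)-(-27.7)| + |(-29.2)-22.4| = 10.7 + 51.6 = 62.3

62.3


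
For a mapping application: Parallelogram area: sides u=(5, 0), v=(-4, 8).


|u x v| = |5*8 - 0*(-4)|
= |40 - 0| = 40

40


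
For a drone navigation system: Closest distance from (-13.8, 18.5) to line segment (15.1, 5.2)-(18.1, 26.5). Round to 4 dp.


Project P onto AB: t = 0.4249 (clamped to [0,1])
Closest point on segment: (16.3747, 14.25)
Distance: 30.4725

30.4725


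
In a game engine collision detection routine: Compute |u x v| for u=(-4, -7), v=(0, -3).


|u x v| = |(-4)*(-3) - (-7)*0|
= |12 - 0| = 12

12


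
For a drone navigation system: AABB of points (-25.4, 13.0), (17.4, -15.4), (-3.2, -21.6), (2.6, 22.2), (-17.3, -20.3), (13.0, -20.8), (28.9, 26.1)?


x range: [-25.4, 28.9]
y range: [-21.6, 26.1]
Bounding box: (-25.4,-21.6) to (28.9,26.1)

(-25.4,-21.6) to (28.9,26.1)


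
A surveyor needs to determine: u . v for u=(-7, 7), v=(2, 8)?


u . v = u_x*v_x + u_y*v_y = (-7)*2 + 7*8
= (-14) + 56 = 42

42


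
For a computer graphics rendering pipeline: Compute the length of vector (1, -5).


|u| = sqrt(1^2 + (-5)^2) = sqrt(26) = 5.099

5.099


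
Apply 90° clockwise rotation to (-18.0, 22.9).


90° CW: (x,y) -> (y, -x)
(-18,22.9) -> (22.9, 18)

(22.9, 18)


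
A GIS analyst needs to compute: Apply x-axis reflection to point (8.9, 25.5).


Reflection over x-axis: (x,y) -> (x,-y)
(8.9, 25.5) -> (8.9, -25.5)

(8.9, -25.5)


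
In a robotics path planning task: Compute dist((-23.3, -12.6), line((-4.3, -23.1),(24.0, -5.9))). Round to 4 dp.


|cross product| = 623.95
|line direction| = sqrt(1096.73) = 33.1169
Distance = 623.95/sqrt(1096.73) = 18.8408

18.8408


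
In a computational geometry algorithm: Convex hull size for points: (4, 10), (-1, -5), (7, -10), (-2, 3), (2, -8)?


Convex hull vertices (CCW): (-2, 3), (-1, -5), (2, -8), (7, -10), (4, 10)
Count = 5

5


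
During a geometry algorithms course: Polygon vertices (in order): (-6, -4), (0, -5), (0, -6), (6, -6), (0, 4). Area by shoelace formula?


Shoelace sum: ((-6)*(-5) - 0*(-4)) + (0*(-6) - 0*(-5)) + (0*(-6) - 6*(-6)) + (6*4 - 0*(-6)) + (0*(-4) - (-6)*4)
= 114
Area = |114|/2 = 57

57


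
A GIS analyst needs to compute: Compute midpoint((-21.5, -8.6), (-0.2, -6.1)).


M = (((-21.5)+(-0.2))/2, ((-8.6)+(-6.1))/2)
= (-10.85, -7.35)

(-10.85, -7.35)


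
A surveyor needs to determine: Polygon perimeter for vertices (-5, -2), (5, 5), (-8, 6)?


Sides: (-5, -2)->(5, 5): sqrt(149) = 12.206556, (5, 5)->(-8, 6): sqrt(170) = 13.038405, (-8, 6)->(-5, -2): sqrt(73) = 8.544004
Sum = 33.788965
Perimeter = 33.789

33.789


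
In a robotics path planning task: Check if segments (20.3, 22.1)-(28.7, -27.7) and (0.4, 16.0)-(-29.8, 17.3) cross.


Cross products: d1=-210.09, d2=1282.95, d3=-1042.26, d4=-2535.3
d1*d2 < 0 and d3*d4 < 0? no

No, they don't intersect


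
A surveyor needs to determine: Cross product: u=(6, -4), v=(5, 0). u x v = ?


u x v = u_x*v_y - u_y*v_x = 6*0 - (-4)*5
= 0 - (-20) = 20

20


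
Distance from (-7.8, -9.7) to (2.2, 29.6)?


dx=10, dy=39.3
d^2 = 10^2 + 39.3^2 = 1644.49
d = sqrt(1644.49) = 40.5523

40.5523


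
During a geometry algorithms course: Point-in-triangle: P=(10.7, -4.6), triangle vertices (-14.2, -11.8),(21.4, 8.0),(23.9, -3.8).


Cross products: AB x AP = -236.7, BC x BP = -157.76, CA x CP = -75.12
All same sign? yes

Yes, inside


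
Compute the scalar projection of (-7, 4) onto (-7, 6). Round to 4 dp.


u.v = 73, |v| = sqrt(85) = 9.2195
Scalar projection = u.v / |v| = 73 / sqrt(85) = 7.918

7.918


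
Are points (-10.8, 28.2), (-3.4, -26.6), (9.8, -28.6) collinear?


Cross product: ((-3.4)-(-10.8))*((-28.6)-28.2) - ((-26.6)-28.2)*(9.8-(-10.8))
= 708.56

No, not collinear


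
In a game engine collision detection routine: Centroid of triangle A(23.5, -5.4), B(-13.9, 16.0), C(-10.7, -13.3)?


Centroid = ((x_A+x_B+x_C)/3, (y_A+y_B+y_C)/3)
= ((23.5+(-13.9)+(-10.7))/3, ((-5.4)+16+(-13.3))/3)
= (-0.3667, -0.9)

(-0.3667, -0.9)


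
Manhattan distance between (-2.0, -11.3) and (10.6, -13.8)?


|(-2)-10.6| + |(-11.3)-(-13.8)| = 12.6 + 2.5 = 15.1

15.1


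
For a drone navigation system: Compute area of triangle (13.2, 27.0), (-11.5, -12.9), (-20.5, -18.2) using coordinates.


Area = |x_A(y_B-y_C) + x_B(y_C-y_A) + x_C(y_A-y_B)|/2
= |69.96 + 519.8 + (-817.95)|/2
= 228.19/2 = 114.095

114.095


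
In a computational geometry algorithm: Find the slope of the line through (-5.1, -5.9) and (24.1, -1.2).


slope = (y2-y1)/(x2-x1) = ((-1.2)-(-5.9))/(24.1-(-5.1)) = 4.7/29.2 = 0.161

0.161


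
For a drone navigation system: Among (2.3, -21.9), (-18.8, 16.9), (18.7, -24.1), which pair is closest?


d(P0,P1) = 44.1662, d(P0,P2) = 16.5469, d(P1,P2) = 55.563
Closest: P0 and P2

Closest pair: (2.3, -21.9) and (18.7, -24.1), distance = 16.5469


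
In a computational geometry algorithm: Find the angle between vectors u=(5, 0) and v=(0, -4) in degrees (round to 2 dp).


u.v = 0, |u| = sqrt(25) = 5, |v| = sqrt(16) = 4
cos(theta) = u.v/(|u||v|) = 0/sqrt(400) = 0
theta = acos(0) = 90 degrees

90 degrees


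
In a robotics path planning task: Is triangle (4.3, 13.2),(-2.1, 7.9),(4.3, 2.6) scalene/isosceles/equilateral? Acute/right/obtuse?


Side lengths squared: AB^2=69.05, BC^2=69.05, CA^2=112.36
Sorted: [69.05, 69.05, 112.36]
By sides: Isosceles, By angles: Acute

Isosceles, Acute


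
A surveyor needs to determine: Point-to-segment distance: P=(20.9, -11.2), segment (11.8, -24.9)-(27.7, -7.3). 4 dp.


Project P onto AB: t = 0.6858 (clamped to [0,1])
Closest point on segment: (22.7042, -12.8299)
Distance: 2.4314

2.4314


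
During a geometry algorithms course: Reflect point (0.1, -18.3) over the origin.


Reflection over origin: (x,y) -> (-x,-y)
(0.1, -18.3) -> (-0.1, 18.3)

(-0.1, 18.3)


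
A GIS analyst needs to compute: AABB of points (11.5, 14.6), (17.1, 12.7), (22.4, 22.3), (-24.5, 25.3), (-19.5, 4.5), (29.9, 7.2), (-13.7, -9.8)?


x range: [-24.5, 29.9]
y range: [-9.8, 25.3]
Bounding box: (-24.5,-9.8) to (29.9,25.3)

(-24.5,-9.8) to (29.9,25.3)


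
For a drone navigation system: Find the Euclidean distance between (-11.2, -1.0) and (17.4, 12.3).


dx=28.6, dy=13.3
d^2 = 28.6^2 + 13.3^2 = 994.85
d = sqrt(994.85) = 31.5412

31.5412


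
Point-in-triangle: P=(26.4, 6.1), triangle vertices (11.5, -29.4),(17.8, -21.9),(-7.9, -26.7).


Cross products: AB x AP = 111.9, BC x BP = -678.32, CA x CP = 728.93
All same sign? no

No, outside


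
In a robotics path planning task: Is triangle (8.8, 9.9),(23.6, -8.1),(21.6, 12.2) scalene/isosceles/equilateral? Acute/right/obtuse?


Side lengths squared: AB^2=543.04, BC^2=416.09, CA^2=169.13
Sorted: [169.13, 416.09, 543.04]
By sides: Scalene, By angles: Acute

Scalene, Acute


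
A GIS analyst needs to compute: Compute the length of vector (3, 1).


|u| = sqrt(3^2 + 1^2) = sqrt(10) = 3.1623

3.1623


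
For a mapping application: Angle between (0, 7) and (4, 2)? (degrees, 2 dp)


u.v = 14, |u| = sqrt(49) = 7, |v| = sqrt(20) = 4.4721
cos(theta) = u.v/(|u||v|) = 14/sqrt(980) = 0.447214
theta = acos(0.447214) = 63.43 degrees

63.43 degrees


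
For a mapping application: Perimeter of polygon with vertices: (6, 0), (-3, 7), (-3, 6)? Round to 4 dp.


Sides: (6, 0)->(-3, 7): sqrt(130) = 11.401754, (-3, 7)->(-3, 6): sqrt(1) = 1, (-3, 6)->(6, 0): sqrt(117) = 10.816654
Sum = 23.218408
Perimeter = 23.2184

23.2184


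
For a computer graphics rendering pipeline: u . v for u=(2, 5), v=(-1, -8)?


u . v = u_x*v_x + u_y*v_y = 2*(-1) + 5*(-8)
= (-2) + (-40) = -42

-42


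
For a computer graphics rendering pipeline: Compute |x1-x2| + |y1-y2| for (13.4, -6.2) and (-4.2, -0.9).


|13.4-(-4.2)| + |(-6.2)-(-0.9)| = 17.6 + 5.3 = 22.9

22.9


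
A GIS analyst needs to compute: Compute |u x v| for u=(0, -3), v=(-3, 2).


|u x v| = |0*2 - (-3)*(-3)|
= |0 - 9| = 9

9


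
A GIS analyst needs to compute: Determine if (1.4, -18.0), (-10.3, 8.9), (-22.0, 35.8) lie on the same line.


Cross product: ((-10.3)-1.4)*(35.8-(-18)) - (8.9-(-18))*((-22)-1.4)
= 0

Yes, collinear


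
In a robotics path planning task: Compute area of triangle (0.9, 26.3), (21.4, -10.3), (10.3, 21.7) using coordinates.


Area = |x_A(y_B-y_C) + x_B(y_C-y_A) + x_C(y_A-y_B)|/2
= |(-28.8) + (-98.44) + 376.98|/2
= 249.74/2 = 124.87

124.87


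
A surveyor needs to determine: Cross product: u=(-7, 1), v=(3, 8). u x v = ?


u x v = u_x*v_y - u_y*v_x = (-7)*8 - 1*3
= (-56) - 3 = -59

-59


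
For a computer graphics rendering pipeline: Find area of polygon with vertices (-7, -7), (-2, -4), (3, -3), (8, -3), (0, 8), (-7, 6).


Shoelace sum: ((-7)*(-4) - (-2)*(-7)) + ((-2)*(-3) - 3*(-4)) + (3*(-3) - 8*(-3)) + (8*8 - 0*(-3)) + (0*6 - (-7)*8) + ((-7)*(-7) - (-7)*6)
= 258
Area = |258|/2 = 129

129


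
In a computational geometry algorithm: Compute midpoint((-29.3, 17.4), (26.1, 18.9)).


M = (((-29.3)+26.1)/2, (17.4+18.9)/2)
= (-1.6, 18.15)

(-1.6, 18.15)


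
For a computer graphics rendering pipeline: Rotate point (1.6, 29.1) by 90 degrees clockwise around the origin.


90° CW: (x,y) -> (y, -x)
(1.6,29.1) -> (29.1, -1.6)

(29.1, -1.6)


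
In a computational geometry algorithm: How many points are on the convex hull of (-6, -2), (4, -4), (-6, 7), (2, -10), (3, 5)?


Convex hull vertices (CCW): (-6, -2), (2, -10), (4, -4), (3, 5), (-6, 7)
Count = 5

5


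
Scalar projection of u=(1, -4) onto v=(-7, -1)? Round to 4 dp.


u.v = -3, |v| = sqrt(50) = 7.0711
Scalar projection = u.v / |v| = -3 / sqrt(50) = -0.4243

-0.4243


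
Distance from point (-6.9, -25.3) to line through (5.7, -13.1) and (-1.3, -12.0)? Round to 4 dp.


|cross product| = 99.26
|line direction| = sqrt(50.21) = 7.0859
Distance = 99.26/sqrt(50.21) = 14.0081

14.0081


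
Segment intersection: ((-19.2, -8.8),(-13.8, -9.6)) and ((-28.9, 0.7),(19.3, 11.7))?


Cross products: d1=-564.6, d2=-662.56, d3=43.54, d4=141.5
d1*d2 < 0 and d3*d4 < 0? no

No, they don't intersect


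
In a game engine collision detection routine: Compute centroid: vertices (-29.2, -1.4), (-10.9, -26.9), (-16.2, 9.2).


Centroid = ((x_A+x_B+x_C)/3, (y_A+y_B+y_C)/3)
= (((-29.2)+(-10.9)+(-16.2))/3, ((-1.4)+(-26.9)+9.2)/3)
= (-18.7667, -6.3667)

(-18.7667, -6.3667)


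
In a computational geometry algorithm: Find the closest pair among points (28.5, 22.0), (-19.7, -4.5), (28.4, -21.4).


d(P0,P1) = 55.0045, d(P0,P2) = 43.4001, d(P1,P2) = 50.9825
Closest: P0 and P2

Closest pair: (28.5, 22.0) and (28.4, -21.4), distance = 43.4001


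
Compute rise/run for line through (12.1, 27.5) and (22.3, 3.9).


slope = (y2-y1)/(x2-x1) = (3.9-27.5)/(22.3-12.1) = (-23.6)/10.2 = -2.3137

-2.3137


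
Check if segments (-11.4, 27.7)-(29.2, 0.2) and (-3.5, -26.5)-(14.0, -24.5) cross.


Cross products: d1=964.3, d2=401.85, d3=-1983.27, d4=-1420.82
d1*d2 < 0 and d3*d4 < 0? no

No, they don't intersect


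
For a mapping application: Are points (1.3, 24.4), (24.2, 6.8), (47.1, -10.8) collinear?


Cross product: (24.2-1.3)*((-10.8)-24.4) - (6.8-24.4)*(47.1-1.3)
= 0

Yes, collinear


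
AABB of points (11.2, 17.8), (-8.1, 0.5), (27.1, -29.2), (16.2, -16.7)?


x range: [-8.1, 27.1]
y range: [-29.2, 17.8]
Bounding box: (-8.1,-29.2) to (27.1,17.8)

(-8.1,-29.2) to (27.1,17.8)


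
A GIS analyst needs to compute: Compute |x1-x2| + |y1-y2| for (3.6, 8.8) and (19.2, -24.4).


|3.6-19.2| + |8.8-(-24.4)| = 15.6 + 33.2 = 48.8

48.8


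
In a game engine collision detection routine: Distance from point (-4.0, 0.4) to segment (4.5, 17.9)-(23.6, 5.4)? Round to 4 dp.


Project P onto AB: t = 0.1082 (clamped to [0,1])
Closest point on segment: (6.5674, 16.547)
Distance: 19.2975

19.2975


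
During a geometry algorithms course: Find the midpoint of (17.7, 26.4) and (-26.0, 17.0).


M = ((17.7+(-26))/2, (26.4+17)/2)
= (-4.15, 21.7)

(-4.15, 21.7)


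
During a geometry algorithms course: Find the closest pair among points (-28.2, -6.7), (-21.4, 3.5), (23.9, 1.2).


d(P0,P1) = 12.2589, d(P0,P2) = 52.6955, d(P1,P2) = 45.3584
Closest: P0 and P1

Closest pair: (-28.2, -6.7) and (-21.4, 3.5), distance = 12.2589


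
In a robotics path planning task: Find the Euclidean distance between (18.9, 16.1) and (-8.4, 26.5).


dx=-27.3, dy=10.4
d^2 = (-27.3)^2 + 10.4^2 = 853.45
d = sqrt(853.45) = 29.2139

29.2139


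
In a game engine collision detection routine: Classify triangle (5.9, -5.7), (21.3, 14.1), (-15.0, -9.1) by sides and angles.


Side lengths squared: AB^2=629.2, BC^2=1855.93, CA^2=448.37
Sorted: [448.37, 629.2, 1855.93]
By sides: Scalene, By angles: Obtuse

Scalene, Obtuse


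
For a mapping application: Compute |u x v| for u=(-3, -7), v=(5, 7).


|u x v| = |(-3)*7 - (-7)*5|
= |(-21) - (-35)| = 14

14


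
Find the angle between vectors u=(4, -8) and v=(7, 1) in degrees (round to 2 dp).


u.v = 20, |u| = sqrt(80) = 8.9443, |v| = sqrt(50) = 7.0711
cos(theta) = u.v/(|u||v|) = 20/sqrt(4000) = 0.316228
theta = acos(0.316228) = 71.57 degrees

71.57 degrees


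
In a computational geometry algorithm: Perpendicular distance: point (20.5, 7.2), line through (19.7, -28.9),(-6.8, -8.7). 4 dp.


|cross product| = 972.81
|line direction| = sqrt(1110.29) = 33.321
Distance = 972.81/sqrt(1110.29) = 29.1951

29.1951


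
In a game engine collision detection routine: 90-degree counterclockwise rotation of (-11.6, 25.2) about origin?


90° CCW: (x,y) -> (-y, x)
(-11.6,25.2) -> (-25.2, -11.6)

(-25.2, -11.6)


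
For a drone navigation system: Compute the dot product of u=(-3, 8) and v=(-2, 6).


u . v = u_x*v_x + u_y*v_y = (-3)*(-2) + 8*6
= 6 + 48 = 54

54


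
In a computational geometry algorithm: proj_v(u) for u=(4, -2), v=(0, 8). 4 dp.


u.v = -16, |v| = sqrt(64) = 8
Scalar projection = u.v / |v| = -16 / sqrt(64) = -2

-2


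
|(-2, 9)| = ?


|u| = sqrt((-2)^2 + 9^2) = sqrt(85) = 9.2195

9.2195


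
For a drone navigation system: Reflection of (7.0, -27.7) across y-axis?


Reflection over y-axis: (x,y) -> (-x,y)
(7, -27.7) -> (-7, -27.7)

(-7, -27.7)


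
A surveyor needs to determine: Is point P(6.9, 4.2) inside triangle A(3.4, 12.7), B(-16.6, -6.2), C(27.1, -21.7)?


Cross products: AB x AP = 236.15, BC x BP = 818.73, CA x CP = 81.05
All same sign? yes

Yes, inside


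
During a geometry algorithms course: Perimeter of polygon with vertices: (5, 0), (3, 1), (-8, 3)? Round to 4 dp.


Sides: (5, 0)->(3, 1): sqrt(5) = 2.236068, (3, 1)->(-8, 3): sqrt(125) = 11.18034, (-8, 3)->(5, 0): sqrt(178) = 13.341664
Sum = 26.758072
Perimeter = 26.7581

26.7581


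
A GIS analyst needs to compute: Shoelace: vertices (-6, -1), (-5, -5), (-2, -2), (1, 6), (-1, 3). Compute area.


Shoelace sum: ((-6)*(-5) - (-5)*(-1)) + ((-5)*(-2) - (-2)*(-5)) + ((-2)*6 - 1*(-2)) + (1*3 - (-1)*6) + ((-1)*(-1) - (-6)*3)
= 43
Area = |43|/2 = 21.5

21.5


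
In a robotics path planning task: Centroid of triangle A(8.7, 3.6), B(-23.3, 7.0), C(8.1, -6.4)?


Centroid = ((x_A+x_B+x_C)/3, (y_A+y_B+y_C)/3)
= ((8.7+(-23.3)+8.1)/3, (3.6+7+(-6.4))/3)
= (-2.1667, 1.4)

(-2.1667, 1.4)
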